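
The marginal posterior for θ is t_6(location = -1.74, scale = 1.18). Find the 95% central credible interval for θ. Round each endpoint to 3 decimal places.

[-4.627, 1.147]

The t_6 distribution is symmetric; the 95% interval is -1.74 ± t·1.18 with t_{0.975,6} = 2.447.
Half-width: 2.447 × 1.18 = 2.887.
-1.74 − 2.887 = -4.627; -1.74 + 2.887 = 1.147.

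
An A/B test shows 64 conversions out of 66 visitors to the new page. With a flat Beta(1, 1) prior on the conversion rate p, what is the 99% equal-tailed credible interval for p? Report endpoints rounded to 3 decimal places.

[0.869, 0.995]

Posterior: Beta(1+64, 1+2) = Beta(65, 3).
Equal-tailed 99% interval: the 0.005 and 0.995 quantiles of Beta(65, 3).
Posterior mean ≈ 0.956, SD ≈ 0.025; a Normal approximation gives roughly [0.892, 1.020].
Exact: F⁻¹(0.005) = 0.869; F⁻¹(0.995) = 0.995.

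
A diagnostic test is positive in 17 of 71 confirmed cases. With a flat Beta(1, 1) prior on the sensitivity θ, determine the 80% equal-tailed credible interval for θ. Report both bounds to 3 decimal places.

[0.184, 0.312]

Posterior: Beta(1+17, 1+54) = Beta(18, 55).
Equal-tailed 80% interval: the 0.1 and 0.9 quantiles of Beta(18, 55).
Posterior mean ≈ 0.247, SD ≈ 0.050; a Normal approximation gives roughly [0.182, 0.311].
Exact: F⁻¹(0.1) = 0.184; F⁻¹(0.9) = 0.312.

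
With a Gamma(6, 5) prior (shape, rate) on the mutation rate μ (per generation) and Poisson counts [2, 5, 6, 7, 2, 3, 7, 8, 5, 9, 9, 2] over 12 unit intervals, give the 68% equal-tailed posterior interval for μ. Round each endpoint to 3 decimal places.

Posterior: Gamma(6+65, 5+12) = Gamma(71, 17) (shape, rate).
Equal-tailed 68% interval: Gamma(71, 17) quantiles at 0.16 and 0.84.
Posterior mean ≈ 4.176, SD ≈ 0.496; a Normal approximation gives roughly [3.684, 4.669].
Exact: lower = 3.685; upper = 4.668.

[3.685, 4.668]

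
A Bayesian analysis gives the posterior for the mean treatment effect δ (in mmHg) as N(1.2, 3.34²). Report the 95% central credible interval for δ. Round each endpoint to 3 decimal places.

[-5.346, 7.746]

The posterior is symmetric, so the 95% equal-tailed interval is δ = 1.2 ± z·3.34 with z = 1.960.
Half-width: 1.960 × 3.34 = 6.546.
1.2 − 6.546 = -5.346; 1.2 + 6.546 = 7.746.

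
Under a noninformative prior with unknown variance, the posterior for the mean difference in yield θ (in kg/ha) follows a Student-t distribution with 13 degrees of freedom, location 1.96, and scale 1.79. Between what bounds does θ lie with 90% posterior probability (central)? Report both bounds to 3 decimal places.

[-1.210, 5.130]

The t_13 distribution is symmetric; the 90% interval is 1.96 ± t·1.79 with t_{0.95,13} = 1.771.
Half-width: 1.771 × 1.79 = 3.170.
1.96 − 3.170 = -1.210; 1.96 + 3.170 = 5.130.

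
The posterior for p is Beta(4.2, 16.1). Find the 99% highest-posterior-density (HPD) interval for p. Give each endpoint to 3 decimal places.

[0.030, 0.453]

The posterior is unimodal and skewed, so the HPD interval has equal density at both endpoints and is the shortest 99% interval.
Solving f(0.030) = f(0.453) with F(0.453) − F(0.030) = 0.99 gives [0.030, 0.453].
For comparison, the equal-tailed interval is [0.042, 0.474]; the HPD is narrower and shifted toward the mode.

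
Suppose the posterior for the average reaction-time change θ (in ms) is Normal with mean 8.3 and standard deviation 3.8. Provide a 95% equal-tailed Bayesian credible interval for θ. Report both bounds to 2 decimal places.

The posterior is symmetric, so the 95% equal-tailed interval is θ = 8.3 ± z·3.8 with z = 1.960.
Half-width: 1.960 × 3.8 = 7.45.
8.3 − 7.45 = 0.85; 8.3 + 7.45 = 15.75.

[0.85, 15.75]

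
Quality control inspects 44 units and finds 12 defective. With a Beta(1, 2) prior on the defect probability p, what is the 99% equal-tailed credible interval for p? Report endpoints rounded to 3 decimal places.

[0.131, 0.457]

Posterior: Beta(1+12, 2+32) = Beta(13, 34).
Equal-tailed 99% interval: the 0.005 and 0.995 quantiles of Beta(13, 34).
Posterior mean ≈ 0.277, SD ≈ 0.065; a Normal approximation gives roughly [0.110, 0.443].
Exact: F⁻¹(0.005) = 0.131; F⁻¹(0.995) = 0.457.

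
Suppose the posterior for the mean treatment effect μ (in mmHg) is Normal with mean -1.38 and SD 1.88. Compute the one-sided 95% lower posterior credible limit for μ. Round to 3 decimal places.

Need L with P(μ ≥ L) = 0.95: L = -1.38 − z_{0.05}·1.88.
z = 1.645; L = -1.38 − 1.645 × 1.88 = -4.472.

-4.472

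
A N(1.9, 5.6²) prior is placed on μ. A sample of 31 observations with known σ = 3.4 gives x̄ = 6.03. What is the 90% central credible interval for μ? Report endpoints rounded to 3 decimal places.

[4.983, 6.980]

Posterior precision = 1/5.6² + 31/3.4² = 0.0319 + 2.6817 = 2.7135, so posterior SD = 0.6071.
Posterior mean = (1.9/5.6² + 31·6.03/3.4²) / 2.7135 = 5.9815.
Interval: 5.9815 ± 1.645 × 0.6071 → [4.983, 6.980].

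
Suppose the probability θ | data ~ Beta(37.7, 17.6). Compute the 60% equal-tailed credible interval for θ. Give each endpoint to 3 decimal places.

Posterior: Beta(37.7, 17.6).
Equal-tailed 60% interval: the 0.2 and 0.8 quantiles of Beta(37.7, 17.6).
Posterior mean ≈ 0.682, SD ≈ 0.062; a Normal approximation gives roughly [0.629, 0.734].
Exact: F⁻¹(0.2) = 0.630; F⁻¹(0.8) = 0.735.

[0.630, 0.735]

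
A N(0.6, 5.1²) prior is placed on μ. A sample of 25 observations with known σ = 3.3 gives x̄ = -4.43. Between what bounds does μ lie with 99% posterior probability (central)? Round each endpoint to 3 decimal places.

[-6.033, -2.661]

Posterior precision = 1/5.1² + 25/3.3² = 0.0384 + 2.2957 = 2.3341, so posterior SD = 0.6545.
Posterior mean = (0.6/5.1² + 25·-4.43/3.3²) / 2.3341 = -4.3471.
Interval: -4.3471 ± 2.576 × 0.6545 → [-6.033, -2.661].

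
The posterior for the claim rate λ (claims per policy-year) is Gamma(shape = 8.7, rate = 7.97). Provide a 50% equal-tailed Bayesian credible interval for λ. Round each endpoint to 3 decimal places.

[0.825, 1.313]

Posterior: Gamma(shape 8.7, rate 7.97).
Equal-tailed 50% interval: Gamma(8.7, 7.97) quantiles at 0.25 and 0.75.
Posterior mean ≈ 1.092, SD ≈ 0.370; a Normal approximation gives roughly [0.842, 1.341].
Exact: lower = 0.825; upper = 1.313.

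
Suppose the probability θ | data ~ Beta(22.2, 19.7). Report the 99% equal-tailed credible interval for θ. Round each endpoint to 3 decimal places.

Posterior: Beta(22.2, 19.7).
Equal-tailed 99% interval: the 0.005 and 0.995 quantiles of Beta(22.2, 19.7).
Posterior mean ≈ 0.530, SD ≈ 0.076; a Normal approximation gives roughly [0.334, 0.726].
Exact: F⁻¹(0.005) = 0.335; F⁻¹(0.995) = 0.719.

[0.335, 0.719]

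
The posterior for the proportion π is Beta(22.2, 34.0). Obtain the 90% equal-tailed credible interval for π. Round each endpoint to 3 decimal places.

Posterior: Beta(22.2, 34.0).
Equal-tailed 90% interval: the 0.05 and 0.95 quantiles of Beta(22.2, 34.0).
Posterior mean ≈ 0.395, SD ≈ 0.065; a Normal approximation gives roughly [0.289, 0.501].
Exact: F⁻¹(0.05) = 0.291; F⁻¹(0.95) = 0.504.

[0.291, 0.504]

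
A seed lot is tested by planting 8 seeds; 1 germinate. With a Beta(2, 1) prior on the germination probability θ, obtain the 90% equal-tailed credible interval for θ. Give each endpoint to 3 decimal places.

[0.087, 0.507]

Posterior: Beta(2+1, 1+7) = Beta(3, 8).
Equal-tailed 90% interval: the 0.05 and 0.95 quantiles of Beta(3, 8).
Posterior mean ≈ 0.273, SD ≈ 0.129; a Normal approximation gives roughly [0.061, 0.484].
Exact: F⁻¹(0.05) = 0.087; F⁻¹(0.95) = 0.507.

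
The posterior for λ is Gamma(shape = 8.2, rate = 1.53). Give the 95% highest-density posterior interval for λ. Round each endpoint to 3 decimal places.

[2.027, 9.087]

The posterior is unimodal and skewed, so the HPD interval has equal density at both endpoints and is the shortest 95% interval.
Solving f(2.027) = f(9.087) with F(9.087) − F(2.027) = 0.95 gives [2.027, 9.087].
For comparison, the equal-tailed interval is [2.343, 9.603]; the HPD is narrower and shifted toward the mode.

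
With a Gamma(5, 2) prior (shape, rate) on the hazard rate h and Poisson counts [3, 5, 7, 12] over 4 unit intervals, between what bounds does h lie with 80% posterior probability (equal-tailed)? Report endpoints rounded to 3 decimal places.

Posterior: Gamma(5+27, 2+4) = Gamma(32, 6) (shape, rate).
Equal-tailed 80% interval: Gamma(32, 6) quantiles at 0.1 and 0.9.
Posterior mean ≈ 5.333, SD ≈ 0.943; a Normal approximation gives roughly [4.125, 6.542].
Exact: lower = 4.166; upper = 6.572.

[4.166, 6.572]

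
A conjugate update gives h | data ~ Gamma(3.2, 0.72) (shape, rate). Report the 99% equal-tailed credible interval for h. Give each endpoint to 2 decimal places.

Posterior: Gamma(shape 3.2, rate 0.72).
Equal-tailed 99% interval: Gamma(3.2, 0.72) quantiles at 0.005 and 0.995.
Posterior mean ≈ 4.44, SD ≈ 2.48; a Normal approximation gives roughly [-1.96, 10.84].
Exact: lower = 0.55; upper = 13.37.

[0.55, 13.37]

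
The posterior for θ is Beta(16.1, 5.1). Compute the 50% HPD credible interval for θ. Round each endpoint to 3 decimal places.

The posterior is unimodal and skewed, so the HPD interval has equal density at both endpoints and is the shortest 50% interval.
Solving f(0.721) = f(0.843) with F(0.843) − F(0.721) = 0.50 gives [0.721, 0.843].
For comparison, the equal-tailed interval is [0.702, 0.826]; the HPD is narrower and shifted toward the mode.

[0.721, 0.843]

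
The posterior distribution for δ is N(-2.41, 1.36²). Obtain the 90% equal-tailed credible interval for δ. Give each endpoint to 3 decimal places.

[-4.647, -0.173]

The posterior is symmetric, so the 90% equal-tailed interval is δ = -2.41 ± z·1.36 with z = 1.645.
Half-width: 1.645 × 1.36 = 2.237.
-2.41 − 2.237 = -4.647; -2.41 + 2.237 = -0.173.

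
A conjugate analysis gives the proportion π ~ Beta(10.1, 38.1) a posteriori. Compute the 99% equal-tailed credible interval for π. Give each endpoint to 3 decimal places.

[0.085, 0.378]

Posterior: Beta(10.1, 38.1).
Equal-tailed 99% interval: the 0.005 and 0.995 quantiles of Beta(10.1, 38.1).
Posterior mean ≈ 0.210, SD ≈ 0.058; a Normal approximation gives roughly [0.060, 0.359].
Exact: F⁻¹(0.005) = 0.085; F⁻¹(0.995) = 0.378.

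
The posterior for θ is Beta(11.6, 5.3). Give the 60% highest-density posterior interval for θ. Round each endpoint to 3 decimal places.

[0.612, 0.799]

The posterior is unimodal and skewed, so the HPD interval has equal density at both endpoints and is the shortest 60% interval.
Solving f(0.612) = f(0.799) with F(0.799) − F(0.612) = 0.60 gives [0.612, 0.799].
For comparison, the equal-tailed interval is [0.594, 0.783]; the HPD is narrower and shifted toward the mode.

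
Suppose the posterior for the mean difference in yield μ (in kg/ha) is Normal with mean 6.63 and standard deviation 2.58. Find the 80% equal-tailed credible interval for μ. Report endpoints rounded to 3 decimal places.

[3.324, 9.936]

The posterior is symmetric, so the 80% equal-tailed interval is μ = 6.63 ± z·2.58 with z = 1.282.
Half-width: 1.282 × 2.58 = 3.306.
6.63 − 3.306 = 3.324; 6.63 + 3.306 = 9.936.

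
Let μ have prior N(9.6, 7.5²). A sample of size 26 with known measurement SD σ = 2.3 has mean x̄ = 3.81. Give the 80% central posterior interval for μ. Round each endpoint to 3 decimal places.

Posterior precision = 1/7.5² + 26/2.3² = 0.0178 + 4.9149 = 4.9327, so posterior SD = 0.4503.
Posterior mean = (9.6/7.5² + 26·3.81/2.3²) / 4.9327 = 3.8309.
Interval: 3.8309 ± 1.282 × 0.4503 → [3.254, 4.408].

[3.254, 4.408]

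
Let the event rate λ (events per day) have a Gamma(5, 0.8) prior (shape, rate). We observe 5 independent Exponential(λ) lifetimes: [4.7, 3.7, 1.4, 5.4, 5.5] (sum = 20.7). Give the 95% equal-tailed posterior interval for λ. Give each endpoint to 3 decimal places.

[0.223, 0.795]

Posterior: Gamma(5+5, 0.8+20.7) = Gamma(10, 21.5) (shape, rate).
Equal-tailed 95% interval: Gamma(10, 21.5) quantiles at 0.025 and 0.975.
Posterior mean ≈ 0.465, SD ≈ 0.147; a Normal approximation gives roughly [0.177, 0.753].
Exact: lower = 0.223; upper = 0.795.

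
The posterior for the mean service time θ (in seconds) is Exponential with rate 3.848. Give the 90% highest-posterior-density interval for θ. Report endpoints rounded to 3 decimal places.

The exponential density is strictly decreasing on [0, ∞), so the HPD interval is anchored at 0: [0, q] with P(θ ≤ q) = 0.90.
q = −ln(1 − 0.90) / 3.848 = 2.3026 / 3.848 = 0.598.

[0.000, 0.598]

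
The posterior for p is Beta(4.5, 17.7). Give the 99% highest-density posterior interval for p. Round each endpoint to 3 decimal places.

The posterior is unimodal and skewed, so the HPD interval has equal density at both endpoints and is the shortest 99% interval.
Solving f(0.033) = f(0.437) with F(0.437) − F(0.033) = 0.99 gives [0.033, 0.437].
For comparison, the equal-tailed interval is [0.044, 0.457]; the HPD is narrower and shifted toward the mode.

[0.033, 0.437]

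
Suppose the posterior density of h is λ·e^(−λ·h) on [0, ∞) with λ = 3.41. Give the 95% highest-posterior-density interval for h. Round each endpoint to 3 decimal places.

The exponential density is strictly decreasing on [0, ∞), so the HPD interval is anchored at 0: [0, q] with P(h ≤ q) = 0.95.
q = −ln(1 − 0.95) / 3.41 = 2.9957 / 3.41 = 0.879.

[0.000, 0.879]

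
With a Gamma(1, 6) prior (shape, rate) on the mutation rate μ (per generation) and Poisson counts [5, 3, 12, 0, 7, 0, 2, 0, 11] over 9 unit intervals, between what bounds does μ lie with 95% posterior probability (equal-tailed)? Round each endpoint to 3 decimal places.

[1.961, 3.631]

Posterior: Gamma(1+40, 6+9) = Gamma(41, 15) (shape, rate).
Equal-tailed 95% interval: Gamma(41, 15) quantiles at 0.025 and 0.975.
Posterior mean ≈ 2.733, SD ≈ 0.427; a Normal approximation gives roughly [1.897, 3.570].
Exact: lower = 1.961; upper = 3.631.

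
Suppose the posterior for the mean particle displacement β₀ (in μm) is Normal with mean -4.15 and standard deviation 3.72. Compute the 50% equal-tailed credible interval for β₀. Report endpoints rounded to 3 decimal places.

The posterior is symmetric, so the 50% equal-tailed interval is β₀ = -4.15 ± z·3.72 with z = 0.674.
Half-width: 0.674 × 3.72 = 2.509.
-4.15 − 2.509 = -6.659; -4.15 + 2.509 = -1.641.

[-6.659, -1.641]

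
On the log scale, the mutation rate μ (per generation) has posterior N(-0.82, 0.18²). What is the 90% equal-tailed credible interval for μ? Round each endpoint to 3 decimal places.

On the log scale the 90% interval is -0.82 ± 1.645 × 0.18 = [-1.1161, -0.5239].
Exponentiate: [e^-1.1161, e^-0.5239] = [0.328, 0.592].

[0.328, 0.592]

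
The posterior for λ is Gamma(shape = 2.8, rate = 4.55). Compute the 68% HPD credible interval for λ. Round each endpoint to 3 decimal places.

The posterior is unimodal and skewed, so the HPD interval has equal density at both endpoints and is the shortest 68% interval.
Solving f(0.162) = f(0.786) with F(0.786) − F(0.162) = 0.68 gives [0.162, 0.786].
For comparison, the equal-tailed interval is [0.271, 0.959]; the HPD is narrower and shifted toward the mode.

[0.162, 0.786]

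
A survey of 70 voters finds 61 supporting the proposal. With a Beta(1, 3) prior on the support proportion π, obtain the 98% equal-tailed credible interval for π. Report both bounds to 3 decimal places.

Posterior: Beta(1+61, 3+9) = Beta(62, 12).
Equal-tailed 98% interval: the 0.01 and 0.99 quantiles of Beta(62, 12).
Posterior mean ≈ 0.838, SD ≈ 0.043; a Normal approximation gives roughly [0.739, 0.937].
Exact: F⁻¹(0.01) = 0.727; F⁻¹(0.99) = 0.923.

[0.727, 0.923]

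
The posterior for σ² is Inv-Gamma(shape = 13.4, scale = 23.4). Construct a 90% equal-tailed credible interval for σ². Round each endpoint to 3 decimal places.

Inverse-Gamma(13.4, 23.4) quantiles: F⁻¹(0.05) and F⁻¹(0.95).
Equivalently, 1/σ² ~ Gamma(13.4, rate = 23.4); invert its 0.95 and 0.05 quantiles.
Posterior mean ≈ 1.887, SD ≈ 0.559; a Normal approximation gives roughly [0.968, 2.806].
Exact: lower = 1.174; upper = 2.926.

[1.174, 2.926]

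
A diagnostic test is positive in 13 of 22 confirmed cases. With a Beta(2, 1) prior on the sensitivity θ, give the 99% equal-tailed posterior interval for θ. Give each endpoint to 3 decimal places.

[0.347, 0.824]

Posterior: Beta(2+13, 1+9) = Beta(15, 10).
Equal-tailed 99% interval: the 0.005 and 0.995 quantiles of Beta(15, 10).
Posterior mean ≈ 0.600, SD ≈ 0.096; a Normal approximation gives roughly [0.353, 0.847].
Exact: F⁻¹(0.005) = 0.347; F⁻¹(0.995) = 0.824.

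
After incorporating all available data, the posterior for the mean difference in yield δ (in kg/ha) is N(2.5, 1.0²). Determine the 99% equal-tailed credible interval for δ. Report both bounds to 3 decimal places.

[-0.076, 5.076]

The posterior is symmetric, so the 99% equal-tailed interval is δ = 2.5 ± z·1.0 with z = 2.576.
Half-width: 2.576 × 1.0 = 2.576.
2.5 − 2.576 = -0.076; 2.5 + 2.576 = 5.076.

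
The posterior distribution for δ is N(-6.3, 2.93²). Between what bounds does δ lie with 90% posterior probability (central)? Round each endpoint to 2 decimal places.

The posterior is symmetric, so the 90% equal-tailed interval is δ = -6.3 ± z·2.93 with z = 1.645.
Half-width: 1.645 × 2.93 = 4.82.
-6.3 − 4.82 = -11.12; -6.3 + 4.82 = -1.48.

[-11.12, -1.48]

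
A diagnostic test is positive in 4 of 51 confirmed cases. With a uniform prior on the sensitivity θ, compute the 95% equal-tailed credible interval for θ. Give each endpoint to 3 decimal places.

[0.032, 0.185]

Posterior: Beta(1+4, 1+47) = Beta(5, 48).
Equal-tailed 95% interval: the 0.025 and 0.975 quantiles of Beta(5, 48).
Posterior mean ≈ 0.094, SD ≈ 0.040; a Normal approximation gives roughly [0.016, 0.172].
Exact: F⁻¹(0.025) = 0.032; F⁻¹(0.975) = 0.185.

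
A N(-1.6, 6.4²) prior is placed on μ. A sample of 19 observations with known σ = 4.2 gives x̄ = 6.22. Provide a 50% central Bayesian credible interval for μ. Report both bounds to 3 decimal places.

[5.404, 6.689]

Posterior precision = 1/6.4² + 19/4.2² = 0.0244 + 1.0771 = 1.1015, so posterior SD = 0.9528.
Posterior mean = (-1.6/6.4² + 19·6.22/4.2²) / 1.1015 = 6.0467.
Interval: 6.0467 ± 0.674 × 0.9528 → [5.404, 6.689].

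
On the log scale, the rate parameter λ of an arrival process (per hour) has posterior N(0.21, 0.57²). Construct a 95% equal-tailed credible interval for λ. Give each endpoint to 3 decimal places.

On the log scale the 95% interval is 0.21 ± 1.960 × 0.57 = [-0.9072, 1.3272].
Exponentiate: [e^-0.9072, e^1.3272] = [0.404, 3.770].

[0.404, 3.770]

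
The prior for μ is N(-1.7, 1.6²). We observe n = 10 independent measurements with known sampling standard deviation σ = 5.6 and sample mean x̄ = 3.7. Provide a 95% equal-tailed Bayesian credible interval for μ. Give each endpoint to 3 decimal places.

[-1.600, 3.054]

Posterior precision = 1/1.6² + 10/5.6² = 0.3906 + 0.3189 = 0.7095, so posterior SD = 1.1872.
Posterior mean = (-1.7/1.6² + 10·3.7/5.6²) / 0.7095 = 0.7270.
Interval: 0.7270 ± 1.960 × 1.1872 → [-1.600, 3.054].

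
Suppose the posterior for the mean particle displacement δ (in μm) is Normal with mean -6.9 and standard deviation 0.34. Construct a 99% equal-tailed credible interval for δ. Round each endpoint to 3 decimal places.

[-7.776, -6.024]

The posterior is symmetric, so the 99% equal-tailed interval is δ = -6.9 ± z·0.34 with z = 2.576.
Half-width: 2.576 × 0.34 = 0.876.
-6.9 − 0.876 = -7.776; -6.9 + 0.876 = -6.024.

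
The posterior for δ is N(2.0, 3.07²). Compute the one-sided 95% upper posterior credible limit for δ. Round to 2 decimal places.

7.05

Need U with P(δ ≤ U) = 0.95: U = 2.0 + z_{0.05}·3.07.
z = 1.645; U = 2.0 + 1.645 × 3.07 = 7.05.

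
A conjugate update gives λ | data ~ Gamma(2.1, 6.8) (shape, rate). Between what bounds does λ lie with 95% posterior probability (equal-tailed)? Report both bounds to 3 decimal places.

Posterior: Gamma(shape 2.1, rate 6.8).
Equal-tailed 95% interval: Gamma(2.1, 6.8) quantiles at 0.025 and 0.975.
Posterior mean ≈ 0.309, SD ≈ 0.213; a Normal approximation gives roughly [-0.109, 0.727].
Exact: lower = 0.040; upper = 0.845.

[0.040, 0.845]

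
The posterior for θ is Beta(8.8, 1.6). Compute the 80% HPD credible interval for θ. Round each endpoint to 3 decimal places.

[0.758, 0.993]

The posterior is unimodal and skewed, so the HPD interval has equal density at both endpoints and is the shortest 80% interval.
Solving f(0.758) = f(0.993) with F(0.993) − F(0.758) = 0.80 gives [0.758, 0.993].
For comparison, the equal-tailed interval is [0.697, 0.964]; the HPD is narrower and shifted toward the mode.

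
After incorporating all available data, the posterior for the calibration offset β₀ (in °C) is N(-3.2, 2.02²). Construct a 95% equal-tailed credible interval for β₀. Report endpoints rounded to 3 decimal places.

The posterior is symmetric, so the 95% equal-tailed interval is β₀ = -3.2 ± z·2.02 with z = 1.960.
Half-width: 1.960 × 2.02 = 3.959.
-3.2 − 3.959 = -7.159; -3.2 + 3.959 = 0.759.

[-7.159, 0.759]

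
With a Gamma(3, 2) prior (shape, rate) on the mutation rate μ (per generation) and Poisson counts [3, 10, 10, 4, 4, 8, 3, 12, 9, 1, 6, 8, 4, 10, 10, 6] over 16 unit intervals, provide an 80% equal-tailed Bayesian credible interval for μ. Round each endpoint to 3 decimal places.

Posterior: Gamma(3+108, 2+16) = Gamma(111, 18) (shape, rate).
Equal-tailed 80% interval: Gamma(111, 18) quantiles at 0.1 and 0.9.
Posterior mean ≈ 6.167, SD ≈ 0.585; a Normal approximation gives roughly [5.417, 6.917].
Exact: lower = 5.429; upper = 6.928.

[5.429, 6.928]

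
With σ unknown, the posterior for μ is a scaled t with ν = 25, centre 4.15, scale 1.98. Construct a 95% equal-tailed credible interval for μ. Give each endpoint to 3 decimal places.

The t_25 distribution is symmetric; the 95% interval is 4.15 ± t·1.98 with t_{0.975,25} = 2.060.
Half-width: 2.060 × 1.98 = 4.078.
4.15 − 4.078 = 0.072; 4.15 + 4.078 = 8.228.

[0.072, 8.228]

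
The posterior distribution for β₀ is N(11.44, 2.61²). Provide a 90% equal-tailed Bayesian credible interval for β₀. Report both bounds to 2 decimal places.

[7.15, 15.73]

The posterior is symmetric, so the 90% equal-tailed interval is β₀ = 11.44 ± z·2.61 with z = 1.645.
Half-width: 1.645 × 2.61 = 4.29.
11.44 − 4.29 = 7.15; 11.44 + 4.29 = 15.73.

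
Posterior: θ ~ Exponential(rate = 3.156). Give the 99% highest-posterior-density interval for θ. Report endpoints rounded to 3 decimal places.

[0.000, 1.459]

The exponential density is strictly decreasing on [0, ∞), so the HPD interval is anchored at 0: [0, q] with P(θ ≤ q) = 0.99.
q = −ln(1 − 0.99) / 3.156 = 4.6052 / 3.156 = 1.459.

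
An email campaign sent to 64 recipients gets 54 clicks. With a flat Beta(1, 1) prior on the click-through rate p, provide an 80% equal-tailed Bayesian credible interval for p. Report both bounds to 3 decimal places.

[0.773, 0.889]

Posterior: Beta(1+54, 1+10) = Beta(55, 11).
Equal-tailed 80% interval: the 0.1 and 0.9 quantiles of Beta(55, 11).
Posterior mean ≈ 0.833, SD ≈ 0.046; a Normal approximation gives roughly [0.775, 0.892].
Exact: F⁻¹(0.1) = 0.773; F⁻¹(0.9) = 0.889.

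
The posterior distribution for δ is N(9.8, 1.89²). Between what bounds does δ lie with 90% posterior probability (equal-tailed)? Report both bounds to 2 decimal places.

[6.69, 12.91]

The posterior is symmetric, so the 90% equal-tailed interval is δ = 9.8 ± z·1.89 with z = 1.645.
Half-width: 1.645 × 1.89 = 3.11.
9.8 − 3.11 = 6.69; 9.8 + 3.11 = 12.91.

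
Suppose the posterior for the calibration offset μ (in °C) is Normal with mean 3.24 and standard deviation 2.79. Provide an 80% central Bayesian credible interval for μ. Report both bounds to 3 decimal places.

[-0.336, 6.816]

The posterior is symmetric, so the 80% equal-tailed interval is μ = 3.24 ± z·2.79 with z = 1.282.
Half-width: 1.282 × 2.79 = 3.576.
3.24 − 3.576 = -0.336; 3.24 + 3.576 = 6.816.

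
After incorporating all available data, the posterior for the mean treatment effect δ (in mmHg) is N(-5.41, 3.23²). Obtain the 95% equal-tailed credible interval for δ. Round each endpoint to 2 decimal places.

The posterior is symmetric, so the 95% equal-tailed interval is δ = -5.41 ± z·3.23 with z = 1.960.
Half-width: 1.960 × 3.23 = 6.33.
-5.41 − 6.33 = -11.74; -5.41 + 6.33 = 0.92.

[-11.74, 0.92]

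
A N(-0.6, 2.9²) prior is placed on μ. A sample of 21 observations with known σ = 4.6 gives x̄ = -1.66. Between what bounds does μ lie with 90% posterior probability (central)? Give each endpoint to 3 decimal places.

[-3.107, 0.014]

Posterior precision = 1/2.9² + 21/4.6² = 0.1189 + 0.9924 = 1.1113, so posterior SD = 0.9486.
Posterior mean = (-0.6/2.9² + 21·-1.66/4.6²) / 1.1113 = -1.5466.
Interval: -1.5466 ± 1.645 × 0.9486 → [-3.107, 0.014].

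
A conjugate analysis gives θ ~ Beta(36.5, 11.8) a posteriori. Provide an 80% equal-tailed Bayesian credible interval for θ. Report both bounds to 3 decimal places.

[0.675, 0.832]

Posterior: Beta(36.5, 11.8).
Equal-tailed 80% interval: the 0.1 and 0.9 quantiles of Beta(36.5, 11.8).
Posterior mean ≈ 0.756, SD ≈ 0.061; a Normal approximation gives roughly [0.677, 0.834].
Exact: F⁻¹(0.1) = 0.675; F⁻¹(0.9) = 0.832.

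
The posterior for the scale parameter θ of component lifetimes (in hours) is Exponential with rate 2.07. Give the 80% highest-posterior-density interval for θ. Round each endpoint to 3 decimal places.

The exponential density is strictly decreasing on [0, ∞), so the HPD interval is anchored at 0: [0, q] with P(θ ≤ q) = 0.80.
q = −ln(1 − 0.80) / 2.07 = 1.6094 / 2.07 = 0.778.

[0.000, 0.778]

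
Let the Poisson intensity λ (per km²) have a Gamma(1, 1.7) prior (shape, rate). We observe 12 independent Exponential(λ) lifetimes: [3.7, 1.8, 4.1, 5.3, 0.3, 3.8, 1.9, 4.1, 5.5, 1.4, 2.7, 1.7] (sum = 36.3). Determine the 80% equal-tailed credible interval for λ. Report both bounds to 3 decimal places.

Posterior: Gamma(1+12, 1.7+36.3) = Gamma(13, 38.0) (shape, rate).
Equal-tailed 80% interval: Gamma(13, 38.0) quantiles at 0.1 and 0.9.
Posterior mean ≈ 0.342, SD ≈ 0.095; a Normal approximation gives roughly [0.221, 0.464].
Exact: lower = 0.228; upper = 0.468.

[0.228, 0.468]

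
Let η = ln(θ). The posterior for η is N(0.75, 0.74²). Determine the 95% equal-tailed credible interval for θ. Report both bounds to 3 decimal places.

On the log scale the 95% interval is 0.75 ± 1.960 × 0.74 = [-0.7004, 2.2004].
Exponentiate: [e^-0.7004, e^2.2004] = [0.496, 9.028].

[0.496, 9.028]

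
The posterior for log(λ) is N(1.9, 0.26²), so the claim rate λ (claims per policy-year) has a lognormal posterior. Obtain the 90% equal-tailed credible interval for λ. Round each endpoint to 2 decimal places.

On the log scale the 90% interval is 1.9 ± 1.645 × 0.26 = [1.4723, 2.3277].
Exponentiate: [e^1.4723, e^2.3277] = [4.36, 10.25].

[4.36, 10.25]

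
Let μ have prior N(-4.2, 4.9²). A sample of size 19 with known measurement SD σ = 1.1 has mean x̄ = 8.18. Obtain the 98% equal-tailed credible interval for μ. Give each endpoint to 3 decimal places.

[7.561, 8.734]

Posterior precision = 1/4.9² + 19/1.1² = 0.0416 + 15.7025 = 15.7441, so posterior SD = 0.2520.
Posterior mean = (-4.2/4.9² + 19·8.18/1.1²) / 15.7441 = 8.1473.
Interval: 8.1473 ± 2.326 × 0.2520 → [7.561, 8.734].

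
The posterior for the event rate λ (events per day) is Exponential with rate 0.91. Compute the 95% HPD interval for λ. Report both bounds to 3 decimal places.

The exponential density is strictly decreasing on [0, ∞), so the HPD interval is anchored at 0: [0, q] with P(λ ≤ q) = 0.95.
q = −ln(1 − 0.95) / 0.91 = 2.9957 / 0.91 = 3.292.

[0.000, 3.292]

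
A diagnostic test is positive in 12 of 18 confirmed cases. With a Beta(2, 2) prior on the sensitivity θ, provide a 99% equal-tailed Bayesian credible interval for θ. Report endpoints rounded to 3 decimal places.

Posterior: Beta(2+12, 2+6) = Beta(14, 8).
Equal-tailed 99% interval: the 0.005 and 0.995 quantiles of Beta(14, 8).
Posterior mean ≈ 0.636, SD ≈ 0.100; a Normal approximation gives roughly [0.378, 0.895].
Exact: F⁻¹(0.005) = 0.366; F⁻¹(0.995) = 0.862.

[0.366, 0.862]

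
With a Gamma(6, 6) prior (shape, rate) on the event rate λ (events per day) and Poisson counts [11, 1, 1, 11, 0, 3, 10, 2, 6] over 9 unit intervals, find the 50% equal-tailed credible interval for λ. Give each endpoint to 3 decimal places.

Posterior: Gamma(6+45, 6+9) = Gamma(51, 15) (shape, rate).
Equal-tailed 50% interval: Gamma(51, 15) quantiles at 0.25 and 0.75.
Posterior mean ≈ 3.400, SD ≈ 0.476; a Normal approximation gives roughly [3.079, 3.721].
Exact: lower = 3.068; upper = 3.708.

[3.068, 3.708]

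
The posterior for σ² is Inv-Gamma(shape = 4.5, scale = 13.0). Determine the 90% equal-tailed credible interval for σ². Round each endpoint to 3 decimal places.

Inverse-Gamma(4.5, 13.0) quantiles: F⁻¹(0.05) and F⁻¹(0.95).
Equivalently, 1/σ² ~ Gamma(4.5, rate = 13.0); invert its 0.95 and 0.05 quantiles.
Posterior mean ≈ 3.714, SD ≈ 2.349; a Normal approximation gives roughly [-0.150, 7.578].
Exact: lower = 1.537; upper = 7.819.

[1.537, 7.819]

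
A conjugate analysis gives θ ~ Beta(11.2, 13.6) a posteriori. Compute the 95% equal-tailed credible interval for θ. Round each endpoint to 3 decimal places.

[0.265, 0.646]

Posterior: Beta(11.2, 13.6).
Equal-tailed 95% interval: the 0.025 and 0.975 quantiles of Beta(11.2, 13.6).
Posterior mean ≈ 0.452, SD ≈ 0.098; a Normal approximation gives roughly [0.260, 0.644].
Exact: F⁻¹(0.025) = 0.265; F⁻¹(0.975) = 0.646.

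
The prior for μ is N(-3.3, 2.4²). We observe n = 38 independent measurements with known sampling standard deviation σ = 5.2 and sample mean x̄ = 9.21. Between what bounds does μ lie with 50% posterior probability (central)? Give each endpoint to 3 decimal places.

Posterior precision = 1/2.4² + 38/5.2² = 0.1736 + 1.4053 = 1.5789, so posterior SD = 0.7958.
Posterior mean = (-3.3/2.4² + 38·9.21/5.2²) / 1.5789 = 7.8345.
Interval: 7.8345 ± 0.674 × 0.7958 → [7.298, 8.371].

[7.298, 8.371]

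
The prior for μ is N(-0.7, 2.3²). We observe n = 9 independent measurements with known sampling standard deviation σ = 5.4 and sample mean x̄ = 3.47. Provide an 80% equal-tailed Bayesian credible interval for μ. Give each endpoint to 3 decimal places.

Posterior precision = 1/2.3² + 9/5.4² = 0.1890 + 0.3086 = 0.4977, so posterior SD = 1.4175.
Posterior mean = (-0.7/2.3² + 9·3.47/5.4²) / 0.4977 = 1.8861.
Interval: 1.8861 ± 1.282 × 1.4175 → [0.069, 3.703].

[0.069, 3.703]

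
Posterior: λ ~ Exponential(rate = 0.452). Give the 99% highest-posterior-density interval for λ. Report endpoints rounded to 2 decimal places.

The exponential density is strictly decreasing on [0, ∞), so the HPD interval is anchored at 0: [0, q] with P(λ ≤ q) = 0.99.
q = −ln(1 − 0.99) / 0.452 = 4.6052 / 0.452 = 10.19.

[0.00, 10.19]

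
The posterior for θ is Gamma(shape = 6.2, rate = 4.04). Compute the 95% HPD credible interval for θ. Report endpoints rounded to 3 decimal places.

The posterior is unimodal and skewed, so the HPD interval has equal density at both endpoints and is the shortest 95% interval.
Solving f(0.464) = f(2.759) with F(2.759) − F(0.464) = 0.95 gives [0.464, 2.759].
For comparison, the equal-tailed interval is [0.575, 2.958]; the HPD is narrower and shifted toward the mode.

[0.464, 2.759]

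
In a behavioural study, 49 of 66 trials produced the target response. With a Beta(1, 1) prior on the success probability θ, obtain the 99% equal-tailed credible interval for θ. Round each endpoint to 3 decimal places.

Posterior: Beta(1+49, 1+17) = Beta(50, 18).
Equal-tailed 99% interval: the 0.005 and 0.995 quantiles of Beta(50, 18).
Posterior mean ≈ 0.735, SD ≈ 0.053; a Normal approximation gives roughly [0.598, 0.872].
Exact: F⁻¹(0.005) = 0.588; F⁻¹(0.995) = 0.857.

[0.588, 0.857]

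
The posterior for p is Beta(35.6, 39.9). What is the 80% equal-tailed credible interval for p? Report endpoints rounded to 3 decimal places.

[0.398, 0.545]

Posterior: Beta(35.6, 39.9).
Equal-tailed 80% interval: the 0.1 and 0.9 quantiles of Beta(35.6, 39.9).
Posterior mean ≈ 0.472, SD ≈ 0.057; a Normal approximation gives roughly [0.398, 0.545].
Exact: F⁻¹(0.1) = 0.398; F⁻¹(0.9) = 0.545.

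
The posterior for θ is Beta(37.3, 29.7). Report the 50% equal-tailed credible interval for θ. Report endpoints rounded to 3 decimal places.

[0.516, 0.598]

Posterior: Beta(37.3, 29.7).
Equal-tailed 50% interval: the 0.25 and 0.75 quantiles of Beta(37.3, 29.7).
Posterior mean ≈ 0.557, SD ≈ 0.060; a Normal approximation gives roughly [0.516, 0.597].
Exact: F⁻¹(0.25) = 0.516; F⁻¹(0.75) = 0.598.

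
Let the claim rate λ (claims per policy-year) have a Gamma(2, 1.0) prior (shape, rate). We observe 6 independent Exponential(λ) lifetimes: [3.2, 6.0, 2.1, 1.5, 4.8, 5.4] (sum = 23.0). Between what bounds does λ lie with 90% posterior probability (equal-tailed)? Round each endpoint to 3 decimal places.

Posterior: Gamma(2+6, 1.0+23.0) = Gamma(8, 24.0) (shape, rate).
Equal-tailed 90% interval: Gamma(8, 24.0) quantiles at 0.05 and 0.95.
Posterior mean ≈ 0.333, SD ≈ 0.118; a Normal approximation gives roughly [0.139, 0.527].
Exact: lower = 0.166; upper = 0.548.

[0.166, 0.548]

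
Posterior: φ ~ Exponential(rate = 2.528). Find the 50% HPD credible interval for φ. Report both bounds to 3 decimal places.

The exponential density is strictly decreasing on [0, ∞), so the HPD interval is anchored at 0: [0, q] with P(φ ≤ q) = 0.50.
q = −ln(1 − 0.50) / 2.528 = 0.6931 / 2.528 = 0.274.

[0.000, 0.274]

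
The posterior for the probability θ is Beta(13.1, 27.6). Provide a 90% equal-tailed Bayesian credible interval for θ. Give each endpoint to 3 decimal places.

Posterior: Beta(13.1, 27.6).
Equal-tailed 90% interval: the 0.05 and 0.95 quantiles of Beta(13.1, 27.6).
Posterior mean ≈ 0.322, SD ≈ 0.072; a Normal approximation gives roughly [0.203, 0.441].
Exact: F⁻¹(0.05) = 0.208; F⁻¹(0.95) = 0.446.

[0.208, 0.446]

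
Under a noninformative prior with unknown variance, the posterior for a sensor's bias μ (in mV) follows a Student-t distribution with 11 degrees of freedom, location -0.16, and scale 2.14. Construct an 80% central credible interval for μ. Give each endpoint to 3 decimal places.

[-3.078, 2.758]

The t_11 distribution is symmetric; the 80% interval is -0.16 ± t·2.14 with t_{0.9,11} = 1.363.
Half-width: 1.363 × 2.14 = 2.918.
-0.16 − 2.918 = -3.078; -0.16 + 2.918 = 2.758.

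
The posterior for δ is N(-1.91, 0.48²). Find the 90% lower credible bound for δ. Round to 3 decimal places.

-2.525

Need L with P(δ ≥ L) = 0.90: L = -1.91 − z_{0.1}·0.48.
z = 1.282; L = -1.91 − 1.282 × 0.48 = -2.525.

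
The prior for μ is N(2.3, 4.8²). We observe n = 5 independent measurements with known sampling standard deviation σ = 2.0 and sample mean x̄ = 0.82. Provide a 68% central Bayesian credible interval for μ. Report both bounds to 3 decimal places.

Posterior precision = 1/4.8² + 5/2.0² = 0.0434 + 1.2500 = 1.2934, so posterior SD = 0.8793.
Posterior mean = (2.3/4.8² + 5·0.82/2.0²) / 1.2934 = 0.8697.
Interval: 0.8697 ± 0.994 × 0.8793 → [-0.005, 1.744].

[-0.005, 1.744]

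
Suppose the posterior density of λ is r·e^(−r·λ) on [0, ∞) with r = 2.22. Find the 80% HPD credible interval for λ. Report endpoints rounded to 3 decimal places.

The exponential density is strictly decreasing on [0, ∞), so the HPD interval is anchored at 0: [0, q] with P(λ ≤ q) = 0.80.
q = −ln(1 − 0.80) / 2.22 = 1.6094 / 2.22 = 0.725.

[0.000, 0.725]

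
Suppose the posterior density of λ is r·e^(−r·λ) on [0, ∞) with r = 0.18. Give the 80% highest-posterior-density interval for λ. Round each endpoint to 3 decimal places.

The exponential density is strictly decreasing on [0, ∞), so the HPD interval is anchored at 0: [0, q] with P(λ ≤ q) = 0.80.
q = −ln(1 − 0.80) / 0.18 = 1.6094 / 0.18 = 8.941.

[0.000, 8.941]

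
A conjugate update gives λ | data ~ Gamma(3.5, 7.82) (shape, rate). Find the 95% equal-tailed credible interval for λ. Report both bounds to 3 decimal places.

Posterior: Gamma(shape 3.5, rate 7.82).
Equal-tailed 95% interval: Gamma(3.5, 7.82) quantiles at 0.025 and 0.975.
Posterior mean ≈ 0.448, SD ≈ 0.239; a Normal approximation gives roughly [-0.021, 0.916].
Exact: lower = 0.108; upper = 1.024.

[0.108, 1.024]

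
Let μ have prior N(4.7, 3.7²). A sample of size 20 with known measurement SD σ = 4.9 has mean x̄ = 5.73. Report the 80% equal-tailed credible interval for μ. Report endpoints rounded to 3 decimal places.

Posterior precision = 1/3.7² + 20/4.9² = 0.0730 + 0.8330 = 0.9060, so posterior SD = 1.0506.
Posterior mean = (4.7/3.7² + 20·5.73/4.9²) / 0.9060 = 5.6470.
Interval: 5.6470 ± 1.282 × 1.0506 → [4.301, 6.993].

[4.301, 6.993]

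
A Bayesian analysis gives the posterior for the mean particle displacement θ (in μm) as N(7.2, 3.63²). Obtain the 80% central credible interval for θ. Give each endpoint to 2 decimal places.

The posterior is symmetric, so the 80% equal-tailed interval is θ = 7.2 ± z·3.63 with z = 1.282.
Half-width: 1.282 × 3.63 = 4.65.
7.2 − 4.65 = 2.55; 7.2 + 4.65 = 11.85.

[2.55, 11.85]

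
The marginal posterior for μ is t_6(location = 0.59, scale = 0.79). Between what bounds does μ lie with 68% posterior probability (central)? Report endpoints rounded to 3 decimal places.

The t_6 distribution is symmetric; the 68% interval is 0.59 ± t·0.79 with t_{0.84,6} = 1.084.
Half-width: 1.084 × 0.79 = 0.856.
0.59 − 0.856 = -0.266; 0.59 + 0.856 = 1.446.

[-0.266, 1.446]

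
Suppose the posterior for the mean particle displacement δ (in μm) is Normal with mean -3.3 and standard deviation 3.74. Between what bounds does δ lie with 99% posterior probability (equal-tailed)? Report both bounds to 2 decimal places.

[-12.93, 6.33]

The posterior is symmetric, so the 99% equal-tailed interval is δ = -3.3 ± z·3.74 with z = 2.576.
Half-width: 2.576 × 3.74 = 9.63.
-3.3 − 9.63 = -12.93; -3.3 + 9.63 = 6.33.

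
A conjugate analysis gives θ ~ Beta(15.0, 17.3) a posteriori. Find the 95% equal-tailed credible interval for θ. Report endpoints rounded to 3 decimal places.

Posterior: Beta(15.0, 17.3).
Equal-tailed 95% interval: the 0.025 and 0.975 quantiles of Beta(15.0, 17.3).
Posterior mean ≈ 0.464, SD ≈ 0.086; a Normal approximation gives roughly [0.295, 0.634].
Exact: F⁻¹(0.025) = 0.298; F⁻¹(0.975) = 0.635.

[0.298, 0.635]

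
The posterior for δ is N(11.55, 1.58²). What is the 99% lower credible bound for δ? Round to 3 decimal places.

Need L with P(δ ≥ L) = 0.99: L = 11.55 − z_{0.01}·1.58.
z = 2.326; L = 11.55 − 2.326 × 1.58 = 7.874.

7.874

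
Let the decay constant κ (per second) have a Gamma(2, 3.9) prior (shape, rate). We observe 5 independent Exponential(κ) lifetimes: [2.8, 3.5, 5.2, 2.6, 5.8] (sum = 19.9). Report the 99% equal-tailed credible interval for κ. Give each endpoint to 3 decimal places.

[0.086, 0.658]

Posterior: Gamma(2+5, 3.9+19.9) = Gamma(7, 23.8) (shape, rate).
Equal-tailed 99% interval: Gamma(7, 23.8) quantiles at 0.005 and 0.995.
Posterior mean ≈ 0.294, SD ≈ 0.111; a Normal approximation gives roughly [0.008, 0.580].
Exact: lower = 0.086; upper = 0.658.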